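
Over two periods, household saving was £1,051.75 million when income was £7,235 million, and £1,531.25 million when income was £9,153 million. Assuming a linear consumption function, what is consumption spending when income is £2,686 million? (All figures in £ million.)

C = 2771.5

MPS = ΔS/ΔY = (1531.25 − 1051.75)/(9153 − 7235) = 479.5/1918 = 0.25
MPC = 1 − MPS = 0.75
Autonomous saving = 1051.75 − 0.25(7235) = -757, so a = 757
C = 757 + 0.75(2686) = 757 + 2014.5 = 2771.5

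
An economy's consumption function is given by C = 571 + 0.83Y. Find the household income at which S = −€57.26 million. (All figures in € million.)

Y = 3022

S = Y − C = -571 + 0.17Y
-571 + 0.17Y = -57.26, so 0.17Y = 513.74 and Y = 3022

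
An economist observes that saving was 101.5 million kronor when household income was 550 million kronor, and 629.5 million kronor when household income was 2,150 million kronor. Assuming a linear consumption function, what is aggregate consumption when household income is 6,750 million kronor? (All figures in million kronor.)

MPS = ΔS/ΔY = (629.5 − 101.5)/(2150 − 550) = 528/1600 = 0.33
MPC = 1 − MPS = 0.67
Autonomous saving = 101.5 − 0.33(550) = -80, so a = 80
C = 80 + 0.67(6750) = 80 + 4522.5 = 4602.5

C = 4602.5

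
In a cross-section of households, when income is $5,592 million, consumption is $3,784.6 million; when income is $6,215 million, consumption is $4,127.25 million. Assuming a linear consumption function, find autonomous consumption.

a = 709

MPC = ΔC/ΔY = (4127.25 − 3784.6)/(6215 − 5592) = 342.65/623 = 0.55
a = C − MPC·Y = 3784.6 − 0.55(5592) = 3784.6 − 3075.6 = 709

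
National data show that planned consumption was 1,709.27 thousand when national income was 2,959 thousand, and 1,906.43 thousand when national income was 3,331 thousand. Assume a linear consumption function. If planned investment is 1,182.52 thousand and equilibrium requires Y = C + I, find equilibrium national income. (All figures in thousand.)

Y = 2816

MPC = (1906.43 − 1709.27)/(3331 − 2959) = 197.16/372 = 0.53
a = 1709.27 − 0.53(2959) = 141
Equilibrium: Y = 141 + 0.53Y + 1182.52
0.47Y = 1323.52, so Y = 1323.52/0.47 = 2816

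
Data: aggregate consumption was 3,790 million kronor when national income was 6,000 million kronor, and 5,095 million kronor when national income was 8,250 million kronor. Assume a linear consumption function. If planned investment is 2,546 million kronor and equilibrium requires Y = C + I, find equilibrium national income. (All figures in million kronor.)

MPC = (5095 − 3790)/(8250 − 6000) = 1305/2250 = 0.58
a = 3790 − 0.58(6000) = 310
Equilibrium: Y = 310 + 0.58Y + 2546
0.42Y = 2856, so Y = 2856/0.42 = 6800

Y = 6800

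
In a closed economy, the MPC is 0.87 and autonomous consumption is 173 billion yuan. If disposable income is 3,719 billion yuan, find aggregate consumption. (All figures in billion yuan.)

C = 3408.53

C = 173 + 0.87(3719) = 173 + 3235.53 = 3408.53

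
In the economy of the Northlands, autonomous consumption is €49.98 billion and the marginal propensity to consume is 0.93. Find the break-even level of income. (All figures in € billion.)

At break-even, C = Y: 49.98 + 0.93Y = Y
0.07Y = 49.98, so Y = 49.98/0.07 = 714

Y = 714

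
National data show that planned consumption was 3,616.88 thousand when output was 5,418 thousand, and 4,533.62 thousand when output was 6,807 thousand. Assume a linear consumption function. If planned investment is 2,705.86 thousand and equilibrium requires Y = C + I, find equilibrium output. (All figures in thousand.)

MPC = (4533.62 − 3616.88)/(6807 − 5418) = 916.74/1389 = 0.66
a = 3616.88 − 0.66(5418) = 41
Equilibrium: Y = 41 + 0.66Y + 2705.86
0.34Y = 2746.86, so Y = 2746.86/0.34 = 8079

Y = 8079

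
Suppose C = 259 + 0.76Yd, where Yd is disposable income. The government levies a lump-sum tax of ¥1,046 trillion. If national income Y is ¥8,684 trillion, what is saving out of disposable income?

Yd = Y − T = 8684 − 1046 = 7638
C = 259 + 0.76(7638) = 259 + 5804.88 = 6063.88
S = Yd − C = 7638 − 6063.88 = 1574.12

S = 1574.12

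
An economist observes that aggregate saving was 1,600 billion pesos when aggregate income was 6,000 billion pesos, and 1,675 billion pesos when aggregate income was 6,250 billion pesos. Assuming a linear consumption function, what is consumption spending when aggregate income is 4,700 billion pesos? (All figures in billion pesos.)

C = 3490

MPS = ΔS/ΔY = (1675 − 1600)/(6250 − 6000) = 75/250 = 0.3
MPC = 1 − MPS = 0.7
Autonomous saving = 1600 − 0.3(6000) = -200, so a = 200
C = 200 + 0.7(4700) = 200 + 3290 = 3490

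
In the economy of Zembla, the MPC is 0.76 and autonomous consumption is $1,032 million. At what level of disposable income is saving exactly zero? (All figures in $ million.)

At break-even, C = Y: 1032 + 0.76Y = Y
0.24Y = 1032, so Y = 1032/0.24 = 4300

Y = 4300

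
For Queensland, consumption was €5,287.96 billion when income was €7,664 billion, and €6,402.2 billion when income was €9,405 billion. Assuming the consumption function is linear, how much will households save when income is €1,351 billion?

S = 103.36

MPC = (6402.2 − 5287.96)/(9405 − 7664) = 1114.24/1741 = 0.64
a = 5287.96 − 0.64(7664) = 5287.96 − 4904.96 = 383
C = 383 + 0.64(1351) = 1247.64
S = 1351 − 1247.64 = 103.36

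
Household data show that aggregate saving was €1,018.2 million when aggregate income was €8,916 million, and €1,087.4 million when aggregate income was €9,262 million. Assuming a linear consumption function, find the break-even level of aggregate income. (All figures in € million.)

MPS = ΔS/ΔY = (1087.4 − 1018.2)/(9262 − 8916) = 69.2/346 = 0.2
MPC = 1 − MPS = 0.8
From S(8916) = 1018.2: −a + 0.2(8916) = 1018.2, so a = 1783.2 − 1018.2 = 765
Break-even (S = 0): Y = a/MPS = 765/0.2 = 3825

Y = 3825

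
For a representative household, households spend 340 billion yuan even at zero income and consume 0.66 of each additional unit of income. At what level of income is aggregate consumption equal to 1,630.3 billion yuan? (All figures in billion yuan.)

340 + 0.66Y = 1630.3
0.66Y = 1290.3, so Y = 1290.3/0.66 = 1955

Y = 1955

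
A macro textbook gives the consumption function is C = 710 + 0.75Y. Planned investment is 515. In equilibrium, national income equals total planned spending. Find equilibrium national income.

Y = C + I = 710 + 0.75Y + 515
Y − 0.75Y = 1225
0.25Y = 1225, so Y = 1225/0.25 = 4900

Y = 4900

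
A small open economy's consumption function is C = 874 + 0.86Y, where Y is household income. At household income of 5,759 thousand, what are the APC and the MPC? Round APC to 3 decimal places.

APC = 1.012; MPC = 0.86

MPC = 0.86 (the slope of the consumption function)
C = 874 + 0.86(5759) = 5826.74, so APC = 5826.74/5759 = 1.012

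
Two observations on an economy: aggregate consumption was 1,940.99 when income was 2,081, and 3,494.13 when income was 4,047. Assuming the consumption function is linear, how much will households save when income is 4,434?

S = 634.14

MPC = (3494.13 − 1940.99)/(4047 − 2081) = 1553.14/1966 = 0.79
a = 1940.99 − 0.79(2081) = 1940.99 − 1643.99 = 297
C = 297 + 0.79(4434) = 3799.86
S = 4434 − 3799.86 = 634.14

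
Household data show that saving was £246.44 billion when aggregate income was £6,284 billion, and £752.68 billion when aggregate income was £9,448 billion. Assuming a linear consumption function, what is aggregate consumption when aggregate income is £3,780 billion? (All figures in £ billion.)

MPS = ΔS/ΔY = (752.68 − 246.44)/(9448 − 6284) = 506.24/3164 = 0.16
MPC = 1 − MPS = 0.84
Autonomous saving = 246.44 − 0.16(6284) = -759, so a = 759
C = 759 + 0.84(3780) = 759 + 3175.2 = 3934.2

C = 3934.2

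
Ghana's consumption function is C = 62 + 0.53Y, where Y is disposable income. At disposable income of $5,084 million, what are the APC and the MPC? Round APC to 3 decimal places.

MPC = 0.53 (the slope of the consumption function)
C = 62 + 0.53(5084) = 2756.52, so APC = 2756.52/5084 = 0.542

APC = 0.542; MPC = 0.53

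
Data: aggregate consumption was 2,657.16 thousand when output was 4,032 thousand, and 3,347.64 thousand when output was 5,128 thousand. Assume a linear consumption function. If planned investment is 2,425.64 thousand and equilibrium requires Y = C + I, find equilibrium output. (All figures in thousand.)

Y = 6872

MPC = (3347.64 − 2657.16)/(5128 − 4032) = 690.48/1096 = 0.63
a = 2657.16 − 0.63(4032) = 117
Equilibrium: Y = 117 + 0.63Y + 2425.64
0.37Y = 2542.64, so Y = 2542.64/0.37 = 6872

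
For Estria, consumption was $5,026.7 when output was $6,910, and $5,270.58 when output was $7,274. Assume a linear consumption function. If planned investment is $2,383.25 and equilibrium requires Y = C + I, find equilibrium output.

MPC = (5270.58 − 5026.7)/(7274 − 6910) = 243.88/364 = 0.67
a = 5026.7 − 0.67(6910) = 397
Equilibrium: Y = 397 + 0.67Y + 2383.25
0.33Y = 2780.25, so Y = 2780.25/0.33 = 8425

Y = 8425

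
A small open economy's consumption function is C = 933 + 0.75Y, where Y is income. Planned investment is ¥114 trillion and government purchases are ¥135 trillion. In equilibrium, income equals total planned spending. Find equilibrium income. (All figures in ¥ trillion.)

Y = C + I + G = 933 + 0.75Y + 114 + 135
Y − 0.75Y = 1182
0.25Y = 1182, so Y = 1182/0.25 = 4728

Y = 4728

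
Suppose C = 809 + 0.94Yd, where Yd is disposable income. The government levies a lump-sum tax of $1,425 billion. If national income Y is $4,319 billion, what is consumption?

C = 3529.36

Yd = Y − T = 4319 − 1425 = 2894
C = 809 + 0.94(2894) = 809 + 2720.36 = 3529.36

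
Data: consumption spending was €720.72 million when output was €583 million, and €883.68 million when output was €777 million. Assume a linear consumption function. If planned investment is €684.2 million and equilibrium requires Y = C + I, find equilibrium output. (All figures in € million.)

Y = 5720

MPC = (883.68 − 720.72)/(777 − 583) = 162.96/194 = 0.84
a = 720.72 − 0.84(583) = 231
Equilibrium: Y = 231 + 0.84Y + 684.2
0.16Y = 915.2, so Y = 915.2/0.16 = 5720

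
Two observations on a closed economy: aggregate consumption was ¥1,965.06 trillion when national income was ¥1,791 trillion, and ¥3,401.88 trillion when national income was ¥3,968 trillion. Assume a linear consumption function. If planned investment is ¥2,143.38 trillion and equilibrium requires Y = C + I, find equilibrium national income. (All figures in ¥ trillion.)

Y = 8607

MPC = (3401.88 − 1965.06)/(3968 − 1791) = 1436.82/2177 = 0.66
a = 1965.06 − 0.66(1791) = 783
Equilibrium: Y = 783 + 0.66Y + 2143.38
0.34Y = 2926.38, so Y = 2926.38/0.34 = 8607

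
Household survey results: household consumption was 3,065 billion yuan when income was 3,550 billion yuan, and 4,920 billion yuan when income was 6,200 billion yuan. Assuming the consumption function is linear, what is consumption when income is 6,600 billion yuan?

C = 5200

MPC = (4920 − 3065)/(6200 − 3550) = 1855/2650 = 0.7
a = 3065 − 0.7(3550) = 3065 − 2485 = 580
C = 580 + 0.7(6600) = 580 + 4620 = 5200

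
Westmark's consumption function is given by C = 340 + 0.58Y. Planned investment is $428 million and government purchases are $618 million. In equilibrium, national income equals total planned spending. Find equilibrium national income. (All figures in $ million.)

Y = 3300

Y = C + I + G = 340 + 0.58Y + 428 + 618
Y − 0.58Y = 1386
0.42Y = 1386, so Y = 1386/0.42 = 3300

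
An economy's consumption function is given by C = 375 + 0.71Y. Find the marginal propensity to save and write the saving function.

MPS = 1 − MPC = 1 − 0.71 = 0.29
S = Y − C = -375 + 0.29Y

MPS = 0.29; S = -375 + 0.29Y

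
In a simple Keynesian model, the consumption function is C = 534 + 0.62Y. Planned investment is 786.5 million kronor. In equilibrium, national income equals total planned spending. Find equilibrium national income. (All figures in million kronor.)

Y = C + I = 534 + 0.62Y + 786.5
Y − 0.62Y = 1320.5
0.38Y = 1320.5, so Y = 1320.5/0.38 = 3475

Y = 3475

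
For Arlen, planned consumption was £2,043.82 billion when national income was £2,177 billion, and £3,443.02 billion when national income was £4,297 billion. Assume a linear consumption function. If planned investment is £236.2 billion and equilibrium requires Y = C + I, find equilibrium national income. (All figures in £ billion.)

MPC = (3443.02 − 2043.82)/(4297 − 2177) = 1399.2/2120 = 0.66
a = 2043.82 − 0.66(2177) = 607
Equilibrium: Y = 607 + 0.66Y + 236.2
0.34Y = 843.2, so Y = 843.2/0.34 = 2480

Y = 2480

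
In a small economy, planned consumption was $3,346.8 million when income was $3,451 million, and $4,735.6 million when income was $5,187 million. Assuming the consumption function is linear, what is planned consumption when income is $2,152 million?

C = 2307.6

MPC = (4735.6 − 3346.8)/(5187 − 3451) = 1388.8/1736 = 0.8
a = 3346.8 − 0.8(3451) = 3346.8 − 2760.8 = 586
C = 586 + 0.8(2152) = 586 + 1721.6 = 2307.6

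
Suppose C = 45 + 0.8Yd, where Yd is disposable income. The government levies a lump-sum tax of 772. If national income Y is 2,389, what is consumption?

C = 1338.6

Yd = Y − T = 2389 − 772 = 1617
C = 45 + 0.8(1617) = 45 + 1293.6 = 1338.6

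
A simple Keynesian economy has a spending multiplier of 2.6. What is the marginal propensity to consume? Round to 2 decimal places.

k = 1/(1 − MPC), so 1 − MPC = 1/k = 1/2.6 = 0.3846
MPC = 1 − 0.3846 = 0.62

MPC = 0.62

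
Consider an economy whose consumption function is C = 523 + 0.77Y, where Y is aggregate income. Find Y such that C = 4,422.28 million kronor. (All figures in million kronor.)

523 + 0.77Y = 4422.28
0.77Y = 3899.28, so Y = 3899.28/0.77 = 5064

Y = 5064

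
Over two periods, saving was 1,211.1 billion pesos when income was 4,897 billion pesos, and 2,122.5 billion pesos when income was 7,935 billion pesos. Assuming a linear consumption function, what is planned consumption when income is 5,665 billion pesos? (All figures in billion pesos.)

C = 4223.5

MPS = ΔS/ΔY = (2122.5 − 1211.1)/(7935 − 4897) = 911.4/3038 = 0.3
MPC = 1 − MPS = 0.7
Autonomous saving = 1211.1 − 0.3(4897) = -258, so a = 258
C = 258 + 0.7(5665) = 258 + 3965.5 = 4223.5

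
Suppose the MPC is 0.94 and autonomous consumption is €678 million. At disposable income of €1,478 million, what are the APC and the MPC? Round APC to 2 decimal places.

APC = 1.40; MPC = 0.94

MPC = 0.94 (the slope of the consumption function)
C = 678 + 0.94(1478) = 2067.32, so APC = 2067.32/1478 = 1.40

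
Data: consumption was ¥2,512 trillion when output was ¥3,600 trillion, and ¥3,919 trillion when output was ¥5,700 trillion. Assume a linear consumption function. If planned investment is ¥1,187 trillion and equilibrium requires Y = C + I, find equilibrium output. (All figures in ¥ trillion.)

MPC = (3919 − 2512)/(5700 − 3600) = 1407/2100 = 0.67
a = 2512 − 0.67(3600) = 100
Equilibrium: Y = 100 + 0.67Y + 1187
0.33Y = 1287, so Y = 1287/0.33 = 3900

Y = 3900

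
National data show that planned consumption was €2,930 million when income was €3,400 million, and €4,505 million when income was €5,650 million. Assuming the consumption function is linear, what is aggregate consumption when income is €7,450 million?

C = 5765

MPC = (4505 − 2930)/(5650 − 3400) = 1575/2250 = 0.7
a = 2930 − 0.7(3400) = 2930 − 2380 = 550
C = 550 + 0.7(7450) = 550 + 5215 = 5765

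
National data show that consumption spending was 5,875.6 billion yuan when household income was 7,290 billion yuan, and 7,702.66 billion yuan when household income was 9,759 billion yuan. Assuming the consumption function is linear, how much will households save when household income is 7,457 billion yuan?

S = 1457.82

MPC = (7702.66 − 5875.6)/(9759 − 7290) = 1827.06/2469 = 0.74
a = 5875.6 − 0.74(7290) = 5875.6 − 5394.6 = 481
C = 481 + 0.74(7457) = 5999.18
S = 7457 − 5999.18 = 1457.82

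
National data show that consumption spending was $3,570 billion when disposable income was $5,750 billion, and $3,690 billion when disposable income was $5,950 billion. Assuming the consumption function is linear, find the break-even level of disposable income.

MPC = (3690 − 3570)/(5950 − 5750) = 120/200 = 0.6
a = 3570 − 0.6(5750) = 3570 − 3450 = 120
Break-even: Y = a/(1−MPC) = 120/0.4 = 300

Y = 300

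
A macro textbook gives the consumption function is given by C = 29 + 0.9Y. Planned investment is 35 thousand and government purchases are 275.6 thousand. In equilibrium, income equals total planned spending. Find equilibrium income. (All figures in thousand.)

Y = 3396

Y = C + I + G = 29 + 0.9Y + 35 + 275.6
Y − 0.9Y = 339.6
0.1Y = 339.6, so Y = 339.6/0.1 = 3396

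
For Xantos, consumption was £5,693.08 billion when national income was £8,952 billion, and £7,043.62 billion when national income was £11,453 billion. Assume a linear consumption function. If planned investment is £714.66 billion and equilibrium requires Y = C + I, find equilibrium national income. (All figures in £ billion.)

MPC = (7043.62 − 5693.08)/(11453 − 8952) = 1350.54/2501 = 0.54
a = 5693.08 − 0.54(8952) = 859
Equilibrium: Y = 859 + 0.54Y + 714.66
0.46Y = 1573.66, so Y = 1573.66/0.46 = 3421

Y = 3421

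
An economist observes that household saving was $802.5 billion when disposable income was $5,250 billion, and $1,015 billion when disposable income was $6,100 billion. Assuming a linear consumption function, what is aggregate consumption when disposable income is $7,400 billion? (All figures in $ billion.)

C = 6060

MPS = ΔS/ΔY = (1015 − 802.5)/(6100 − 5250) = 212.5/850 = 0.25
MPC = 1 − MPS = 0.75
Autonomous saving = 802.5 − 0.25(5250) = -510, so a = 510
C = 510 + 0.75(7400) = 510 + 5550 = 6060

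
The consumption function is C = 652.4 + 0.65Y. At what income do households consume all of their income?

At break-even, C = Y: 652.4 + 0.65Y = Y
0.35Y = 652.4, so Y = 652.4/0.35 = 1864

Y = 1864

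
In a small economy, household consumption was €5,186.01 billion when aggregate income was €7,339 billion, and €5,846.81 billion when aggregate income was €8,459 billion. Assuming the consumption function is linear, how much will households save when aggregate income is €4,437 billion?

S = 963.17

MPC = (5846.81 − 5186.01)/(8459 − 7339) = 660.8/1120 = 0.59
a = 5186.01 − 0.59(7339) = 5186.01 − 4330.01 = 856
C = 856 + 0.59(4437) = 3473.83
S = 4437 − 3473.83 = 963.17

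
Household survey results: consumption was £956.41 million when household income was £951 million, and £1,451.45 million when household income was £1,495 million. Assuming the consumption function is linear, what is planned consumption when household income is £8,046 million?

MPC = (1451.45 − 956.41)/(1495 − 951) = 495.04/544 = 0.91
a = 956.41 − 0.91(951) = 956.41 − 865.41 = 91
C = 91 + 0.91(8046) = 91 + 7321.86 = 7412.86

C = 7412.86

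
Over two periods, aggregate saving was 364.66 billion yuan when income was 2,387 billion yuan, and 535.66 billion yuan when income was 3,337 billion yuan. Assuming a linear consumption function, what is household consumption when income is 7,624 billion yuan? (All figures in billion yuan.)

MPS = ΔS/ΔY = (535.66 − 364.66)/(3337 − 2387) = 171/950 = 0.18
MPC = 1 − MPS = 0.82
Autonomous saving = 364.66 − 0.18(2387) = -65, so a = 65
C = 65 + 0.82(7624) = 65 + 6251.68 = 6316.68

C = 6316.68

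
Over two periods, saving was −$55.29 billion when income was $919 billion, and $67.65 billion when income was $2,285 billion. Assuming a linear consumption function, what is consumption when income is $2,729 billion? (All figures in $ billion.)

MPS = ΔS/ΔY = (67.65 − (-55.29))/(2285 − 919) = 122.94/1366 = 0.09
MPC = 1 − MPS = 0.91
Autonomous saving = -55.29 − 0.09(919) = -138, so a = 138
C = 138 + 0.91(2729) = 138 + 2483.39 = 2621.39

C = 2621.39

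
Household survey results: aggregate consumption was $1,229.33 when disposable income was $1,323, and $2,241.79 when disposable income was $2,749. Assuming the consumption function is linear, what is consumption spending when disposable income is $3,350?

C = 2668.5

MPC = (2241.79 − 1229.33)/(2749 − 1323) = 1012.46/1426 = 0.71
a = 1229.33 − 0.71(1323) = 1229.33 − 939.33 = 290
C = 290 + 0.71(3350) = 290 + 2378.5 = 2668.5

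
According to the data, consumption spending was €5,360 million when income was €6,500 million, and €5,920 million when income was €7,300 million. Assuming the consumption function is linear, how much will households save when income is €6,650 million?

MPC = (5920 − 5360)/(7300 − 6500) = 560/800 = 0.7
a = 5360 − 0.7(6500) = 5360 − 4550 = 810
C = 810 + 0.7(6650) = 5465
S = 6650 − 5465 = 1185

S = 1185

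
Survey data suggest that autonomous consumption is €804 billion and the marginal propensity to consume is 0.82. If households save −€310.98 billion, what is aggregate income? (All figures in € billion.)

Y = 2739

S = Y − C = -804 + 0.18Y
-804 + 0.18Y = -310.98, so 0.18Y = 493.02 and Y = 2739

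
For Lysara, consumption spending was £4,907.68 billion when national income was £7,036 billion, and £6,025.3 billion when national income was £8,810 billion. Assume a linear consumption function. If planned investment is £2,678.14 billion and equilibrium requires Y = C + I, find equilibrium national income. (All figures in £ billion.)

Y = 8522

MPC = (6025.3 − 4907.68)/(8810 − 7036) = 1117.62/1774 = 0.63
a = 4907.68 − 0.63(7036) = 475
Equilibrium: Y = 475 + 0.63Y + 2678.14
0.37Y = 3153.14, so Y = 3153.14/0.37 = 8522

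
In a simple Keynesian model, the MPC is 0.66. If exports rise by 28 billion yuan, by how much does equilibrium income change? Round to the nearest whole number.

The multiplier is 1/(1 − MPC) = 1/0.34.
ΔY = 28/0.34 = 82.35 ≈ 82

ΔY ≈ 82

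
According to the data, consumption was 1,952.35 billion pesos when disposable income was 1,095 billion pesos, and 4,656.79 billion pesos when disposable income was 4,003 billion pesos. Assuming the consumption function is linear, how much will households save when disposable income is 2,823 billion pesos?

MPC = (4656.79 − 1952.35)/(4003 − 1095) = 2704.44/2908 = 0.93
a = 1952.35 − 0.93(1095) = 1952.35 − 1018.35 = 934
C = 934 + 0.93(2823) = 3559.39
S = 2823 − 3559.39 = -736.39

S = -736.39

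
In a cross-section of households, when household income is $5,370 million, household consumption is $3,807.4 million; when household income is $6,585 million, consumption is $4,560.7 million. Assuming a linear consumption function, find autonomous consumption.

a = 478

MPC = ΔC/ΔY = (4560.7 − 3807.4)/(6585 − 5370) = 753.3/1215 = 0.62
a = C − MPC·Y = 3807.4 − 0.62(5370) = 3807.4 − 3329.4 = 478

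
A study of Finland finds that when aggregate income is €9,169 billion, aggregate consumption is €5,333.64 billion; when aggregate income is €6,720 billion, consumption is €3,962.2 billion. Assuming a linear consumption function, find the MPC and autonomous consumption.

MPC = ΔC/ΔY = (5333.64 − 3962.2)/(9169 − 6720) = 1371.44/2449 = 0.56
a = C − MPC·Y = 3962.2 − 0.56(6720) = 3962.2 − 3763.2 = 199

MPC = 0.56; a = 199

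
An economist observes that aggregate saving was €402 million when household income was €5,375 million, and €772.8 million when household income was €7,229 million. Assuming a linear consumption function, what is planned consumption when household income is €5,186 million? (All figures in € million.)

MPS = ΔS/ΔY = (772.8 − 402)/(7229 − 5375) = 370.8/1854 = 0.2
MPC = 1 − MPS = 0.8
Autonomous saving = 402 − 0.2(5375) = -673, so a = 673
C = 673 + 0.8(5186) = 673 + 4148.8 = 4821.8

C = 4821.8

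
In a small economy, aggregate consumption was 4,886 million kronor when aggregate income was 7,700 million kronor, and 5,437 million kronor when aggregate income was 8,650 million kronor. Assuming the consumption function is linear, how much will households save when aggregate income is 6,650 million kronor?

S = 2373

MPC = (5437 − 4886)/(8650 − 7700) = 551/950 = 0.58
a = 4886 − 0.58(7700) = 4886 − 4466 = 420
C = 420 + 0.58(6650) = 4277
S = 6650 − 4277 = 2373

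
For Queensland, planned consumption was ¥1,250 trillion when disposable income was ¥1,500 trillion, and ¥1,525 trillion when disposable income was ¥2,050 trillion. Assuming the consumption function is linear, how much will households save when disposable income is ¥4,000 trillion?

MPC = (1525 − 1250)/(2050 − 1500) = 275/550 = 0.5
a = 1250 − 0.5(1500) = 1250 − 750 = 500
C = 500 + 0.5(4000) = 2500
S = 4000 − 2500 = 1500

S = 1500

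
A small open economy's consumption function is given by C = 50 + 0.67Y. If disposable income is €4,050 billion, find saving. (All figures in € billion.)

S = 1286.5

C = 50 + 0.67(4050) = 50 + 2713.5 = 2763.5
S = Y − C = 4050 − 2763.5 = 1286.5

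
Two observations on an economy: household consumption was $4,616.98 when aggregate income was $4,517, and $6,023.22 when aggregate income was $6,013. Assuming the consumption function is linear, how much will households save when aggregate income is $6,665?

MPC = (6023.22 − 4616.98)/(6013 − 4517) = 1406.24/1496 = 0.94
a = 4616.98 − 0.94(4517) = 4616.98 − 4245.98 = 371
C = 371 + 0.94(6665) = 6636.1
S = 6665 − 6636.1 = 28.9

S = 28.9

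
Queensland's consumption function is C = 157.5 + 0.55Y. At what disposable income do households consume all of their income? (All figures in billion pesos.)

At break-even, C = Y: 157.5 + 0.55Y = Y
0.45Y = 157.5, so Y = 157.5/0.45 = 350

Y = 350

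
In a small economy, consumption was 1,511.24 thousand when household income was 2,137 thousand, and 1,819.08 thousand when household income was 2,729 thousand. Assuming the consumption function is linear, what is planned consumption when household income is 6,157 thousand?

MPC = (1819.08 − 1511.24)/(2729 − 2137) = 307.84/592 = 0.52
a = 1511.24 − 0.52(2137) = 1511.24 − 1111.24 = 400
C = 400 + 0.52(6157) = 400 + 3201.64 = 3601.64

C = 3601.64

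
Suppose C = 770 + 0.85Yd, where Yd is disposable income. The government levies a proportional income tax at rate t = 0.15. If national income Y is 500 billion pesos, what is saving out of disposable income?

S = -706.25

Yd = (1 − 0.15)(500) = 0.85(500) = 425
C = 770 + 0.85(425) = 770 + 361.25 = 1131.25
S = Yd − C = 425 − 1131.25 = -706.25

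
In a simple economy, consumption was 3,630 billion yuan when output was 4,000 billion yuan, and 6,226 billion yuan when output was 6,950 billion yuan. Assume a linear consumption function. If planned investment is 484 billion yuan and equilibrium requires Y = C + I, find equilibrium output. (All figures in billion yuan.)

MPC = (6226 − 3630)/(6950 − 4000) = 2596/2950 = 0.88
a = 3630 − 0.88(4000) = 110
Equilibrium: Y = 110 + 0.88Y + 484
0.12Y = 594, so Y = 594/0.12 = 4950

Y = 4950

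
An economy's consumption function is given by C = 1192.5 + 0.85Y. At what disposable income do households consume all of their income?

At break-even, C = Y: 1192.5 + 0.85Y = Y
0.15Y = 1192.5, so Y = 1192.5/0.15 = 7950

Y = 7950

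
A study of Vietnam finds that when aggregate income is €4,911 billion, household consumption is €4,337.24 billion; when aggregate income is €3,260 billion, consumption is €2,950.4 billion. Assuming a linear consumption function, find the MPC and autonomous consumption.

MPC = ΔC/ΔY = (4337.24 − 2950.4)/(4911 − 3260) = 1386.84/1651 = 0.84
a = C − MPC·Y = 2950.4 − 0.84(3260) = 2950.4 − 2738.4 = 212

MPC = 0.84; a = 212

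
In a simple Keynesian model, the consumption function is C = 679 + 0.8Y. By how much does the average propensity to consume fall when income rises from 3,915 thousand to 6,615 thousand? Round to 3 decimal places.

At Y = 3915: C = 679 + 0.8(3915) = 3811, APC = 3811/3915 = 0.9734
At Y = 6615: C = 5971, APC = 5971/6615 = 0.9026
Fall in APC = 0.9734 − 0.9026 = 0.0708 ≈ 0.071

ΔAPC = 0.071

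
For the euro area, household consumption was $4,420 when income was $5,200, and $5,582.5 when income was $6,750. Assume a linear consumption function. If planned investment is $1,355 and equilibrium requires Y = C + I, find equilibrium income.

MPC = (5582.5 − 4420)/(6750 − 5200) = 1162.5/1550 = 0.75
a = 4420 − 0.75(5200) = 520
Equilibrium: Y = 520 + 0.75Y + 1355
0.25Y = 1875, so Y = 1875/0.25 = 7500

Y = 7500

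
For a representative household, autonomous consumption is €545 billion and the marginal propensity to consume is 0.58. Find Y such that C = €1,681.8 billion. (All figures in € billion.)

545 + 0.58Y = 1681.8
0.58Y = 1136.8, so Y = 1136.8/0.58 = 1960

Y = 1960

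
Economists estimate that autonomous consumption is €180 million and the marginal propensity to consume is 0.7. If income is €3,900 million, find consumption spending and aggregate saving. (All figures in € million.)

C = 180 + 0.7(3900) = 180 + 2730 = 2910
S = Y − C = 3900 − 2910 = 990

C = 2910; S = 990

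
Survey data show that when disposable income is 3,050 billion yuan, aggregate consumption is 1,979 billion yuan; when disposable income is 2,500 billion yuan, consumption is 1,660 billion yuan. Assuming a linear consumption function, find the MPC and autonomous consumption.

MPC = ΔC/ΔY = (1979 − 1660)/(3050 − 2500) = 319/550 = 0.58
a = C − MPC·Y = 1660 − 0.58(2500) = 1660 − 1450 = 210

MPC = 0.58; a = 210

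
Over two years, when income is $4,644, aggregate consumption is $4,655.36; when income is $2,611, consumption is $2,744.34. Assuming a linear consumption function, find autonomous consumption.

MPC = ΔC/ΔY = (4655.36 − 2744.34)/(4644 − 2611) = 1911.02/2033 = 0.94
a = C − MPC·Y = 2744.34 − 0.94(2611) = 2744.34 − 2454.34 = 290

a = 290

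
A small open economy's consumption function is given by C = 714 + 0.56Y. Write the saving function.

S = Y − C = Y − (714 + 0.56Y) = -714 + (1 − 0.56)Y

S = -714 + 0.44Y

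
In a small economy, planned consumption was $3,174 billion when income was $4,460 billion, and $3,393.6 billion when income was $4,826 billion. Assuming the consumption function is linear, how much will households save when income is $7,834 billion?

MPC = (3393.6 − 3174)/(4826 − 4460) = 219.6/366 = 0.6
a = 3174 − 0.6(4460) = 3174 − 2676 = 498
C = 498 + 0.6(7834) = 5198.4
S = 7834 − 5198.4 = 2635.6

S = 2635.6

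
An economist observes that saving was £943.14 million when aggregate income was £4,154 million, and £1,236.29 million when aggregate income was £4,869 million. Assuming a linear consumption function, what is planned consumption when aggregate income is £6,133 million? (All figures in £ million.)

MPS = ΔS/ΔY = (1236.29 − 943.14)/(4869 − 4154) = 293.15/715 = 0.41
MPC = 1 − MPS = 0.59
Autonomous saving = 943.14 − 0.41(4154) = -760, so a = 760
C = 760 + 0.59(6133) = 760 + 3618.47 = 4378.47

C = 4378.47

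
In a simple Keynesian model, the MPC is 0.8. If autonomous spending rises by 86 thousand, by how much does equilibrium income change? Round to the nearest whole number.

ΔY ≈ 430

The multiplier is 1/(1 − MPC) = 1/0.2.
ΔY = 86/0.2 = 430.00 ≈ 430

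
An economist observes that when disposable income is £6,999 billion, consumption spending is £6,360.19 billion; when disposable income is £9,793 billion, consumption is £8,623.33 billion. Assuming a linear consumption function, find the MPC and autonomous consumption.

MPC = 0.81; a = 691

MPC = ΔC/ΔY = (8623.33 − 6360.19)/(9793 − 6999) = 2263.14/2794 = 0.81
a = C − MPC·Y = 6360.19 − 0.81(6999) = 6360.19 − 5669.19 = 691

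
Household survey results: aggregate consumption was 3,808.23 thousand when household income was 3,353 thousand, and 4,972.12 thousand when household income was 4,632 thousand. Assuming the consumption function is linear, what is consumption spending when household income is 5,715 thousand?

C = 5957.65

MPC = (4972.12 − 3808.23)/(4632 − 3353) = 1163.89/1279 = 0.91
a = 3808.23 − 0.91(3353) = 3808.23 − 3051.23 = 757
C = 757 + 0.91(5715) = 757 + 5200.65 = 5957.65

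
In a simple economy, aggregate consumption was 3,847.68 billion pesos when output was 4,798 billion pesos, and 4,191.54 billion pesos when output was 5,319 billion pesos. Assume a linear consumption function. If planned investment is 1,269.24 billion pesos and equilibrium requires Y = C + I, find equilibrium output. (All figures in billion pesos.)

MPC = (4191.54 − 3847.68)/(5319 − 4798) = 343.86/521 = 0.66
a = 3847.68 − 0.66(4798) = 681
Equilibrium: Y = 681 + 0.66Y + 1269.24
0.34Y = 1950.24, so Y = 1950.24/0.34 = 5736

Y = 5736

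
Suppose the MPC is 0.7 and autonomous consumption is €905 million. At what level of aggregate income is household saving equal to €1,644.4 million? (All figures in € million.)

Y = 8498

S = Y − C = -905 + 0.3Y
-905 + 0.3Y = 1644.4, so 0.3Y = 2549.4 and Y = 8498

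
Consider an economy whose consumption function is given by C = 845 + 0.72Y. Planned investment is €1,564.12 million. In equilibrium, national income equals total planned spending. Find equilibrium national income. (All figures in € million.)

Y = 8604

Y = C + I = 845 + 0.72Y + 1564.12
Y − 0.72Y = 2409.12
0.28Y = 2409.12, so Y = 2409.12/0.28 = 8604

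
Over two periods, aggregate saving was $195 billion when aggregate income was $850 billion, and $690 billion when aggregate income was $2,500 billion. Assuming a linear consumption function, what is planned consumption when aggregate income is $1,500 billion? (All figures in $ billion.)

MPS = ΔS/ΔY = (690 − 195)/(2500 − 850) = 495/1650 = 0.3
MPC = 1 − MPS = 0.7
Autonomous saving = 195 − 0.3(850) = -60, so a = 60
C = 60 + 0.7(1500) = 60 + 1050 = 1110

C = 1110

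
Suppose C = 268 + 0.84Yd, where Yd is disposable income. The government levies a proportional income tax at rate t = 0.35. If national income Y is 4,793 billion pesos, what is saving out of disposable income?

Yd = (1 − 0.35)(4793) = 0.65(4793) = 3115.45
C = 268 + 0.84(3115.45) = 268 + 2616.978 = 2884.978
S = Yd − C = 3115.45 − 2884.978 = 230.472

S = 230.472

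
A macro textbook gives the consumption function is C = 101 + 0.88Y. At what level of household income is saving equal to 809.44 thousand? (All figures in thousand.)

S = Y − C = -101 + 0.12Y
-101 + 0.12Y = 809.44, so 0.12Y = 910.44 and Y = 7587

Y = 7587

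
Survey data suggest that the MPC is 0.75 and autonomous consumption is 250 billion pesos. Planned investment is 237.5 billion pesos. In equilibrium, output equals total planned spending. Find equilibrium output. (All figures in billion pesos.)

Y = C + I = 250 + 0.75Y + 237.5
Y − 0.75Y = 487.5
0.25Y = 487.5, so Y = 487.5/0.25 = 1950

Y = 1950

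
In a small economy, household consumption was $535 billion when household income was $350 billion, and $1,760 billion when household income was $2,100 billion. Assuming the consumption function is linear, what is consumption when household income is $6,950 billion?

MPC = (1760 − 535)/(2100 − 350) = 1225/1750 = 0.7
a = 535 − 0.7(350) = 535 − 245 = 290
C = 290 + 0.7(6950) = 290 + 4865 = 5155

C = 5155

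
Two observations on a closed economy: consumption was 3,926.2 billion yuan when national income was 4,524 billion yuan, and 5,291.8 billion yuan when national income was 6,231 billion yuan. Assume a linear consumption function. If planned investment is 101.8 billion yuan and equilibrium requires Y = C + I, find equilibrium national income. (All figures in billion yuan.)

Y = 2044

MPC = (5291.8 − 3926.2)/(6231 − 4524) = 1365.6/1707 = 0.8
a = 3926.2 − 0.8(4524) = 307
Equilibrium: Y = 307 + 0.8Y + 101.8
0.2Y = 408.8, so Y = 408.8/0.2 = 2044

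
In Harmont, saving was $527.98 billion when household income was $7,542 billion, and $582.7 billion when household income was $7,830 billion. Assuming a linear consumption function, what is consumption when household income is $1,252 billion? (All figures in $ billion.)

MPS = ΔS/ΔY = (582.7 − 527.98)/(7830 − 7542) = 54.72/288 = 0.19
MPC = 1 − MPS = 0.81
Autonomous saving = 527.98 − 0.19(7542) = -905, so a = 905
C = 905 + 0.81(1252) = 905 + 1014.12 = 1919.12

C = 1919.12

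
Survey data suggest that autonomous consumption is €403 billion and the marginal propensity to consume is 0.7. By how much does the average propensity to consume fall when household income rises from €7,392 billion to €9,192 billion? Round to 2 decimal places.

At Y = 7392: C = 403 + 0.7(7392) = 5577.4, APC = 5577.4/7392 = 0.755
At Y = 9192: C = 6837.4, APC = 6837.4/9192 = 0.744
Fall in APC = 0.755 − 0.744 = 0.011 ≈ 0.01

ΔAPC = 0.01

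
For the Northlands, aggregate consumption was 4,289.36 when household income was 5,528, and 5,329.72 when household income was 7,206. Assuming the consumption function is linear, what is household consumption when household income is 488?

MPC = (5329.72 − 4289.36)/(7206 − 5528) = 1040.36/1678 = 0.62
a = 4289.36 − 0.62(5528) = 4289.36 − 3427.36 = 862
C = 862 + 0.62(488) = 862 + 302.56 = 1164.56

C = 1164.56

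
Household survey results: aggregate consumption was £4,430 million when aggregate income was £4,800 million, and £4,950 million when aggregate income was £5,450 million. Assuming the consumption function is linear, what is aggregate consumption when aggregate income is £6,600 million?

C = 5870

MPC = (4950 − 4430)/(5450 − 4800) = 520/650 = 0.8
a = 4430 − 0.8(4800) = 4430 − 3840 = 590
C = 590 + 0.8(6600) = 590 + 5280 = 5870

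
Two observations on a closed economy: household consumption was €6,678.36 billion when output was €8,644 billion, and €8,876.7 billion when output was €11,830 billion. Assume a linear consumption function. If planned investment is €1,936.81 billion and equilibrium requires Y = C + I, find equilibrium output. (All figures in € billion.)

MPC = (8876.7 − 6678.36)/(11830 − 8644) = 2198.34/3186 = 0.69
a = 6678.36 − 0.69(8644) = 714
Equilibrium: Y = 714 + 0.69Y + 1936.81
0.31Y = 2650.81, so Y = 2650.81/0.31 = 8551

Y = 8551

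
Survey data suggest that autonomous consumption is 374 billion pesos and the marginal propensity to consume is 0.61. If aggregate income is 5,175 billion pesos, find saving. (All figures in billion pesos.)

C = 374 + 0.61(5175) = 374 + 3156.75 = 3530.75
S = Y − C = 5175 − 3530.75 = 1644.25

S = 1644.25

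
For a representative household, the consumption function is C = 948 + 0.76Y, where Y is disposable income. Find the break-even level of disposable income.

Y = 3950

At break-even, C = Y: 948 + 0.76Y = Y
0.24Y = 948, so Y = 948/0.24 = 3950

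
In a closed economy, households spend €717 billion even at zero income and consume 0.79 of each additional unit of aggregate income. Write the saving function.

S = -717 + 0.21Y

S = Y − C = Y − (717 + 0.79Y) = -717 + (1 − 0.79)Y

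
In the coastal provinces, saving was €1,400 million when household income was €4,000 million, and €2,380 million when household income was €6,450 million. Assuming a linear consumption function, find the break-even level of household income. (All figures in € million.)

Y = 500

MPS = ΔS/ΔY = (2380 − 1400)/(6450 − 4000) = 980/2450 = 0.4
MPC = 1 − MPS = 0.6
From S(4000) = 1400: −a + 0.4(4000) = 1400, so a = 1600 − 1400 = 200
Break-even (S = 0): Y = a/MPS = 200/0.4 = 500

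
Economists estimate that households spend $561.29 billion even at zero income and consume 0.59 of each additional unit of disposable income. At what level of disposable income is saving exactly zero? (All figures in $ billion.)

At break-even, C = Y: 561.29 + 0.59Y = Y
0.41Y = 561.29, so Y = 561.29/0.41 = 1369

Y = 1369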